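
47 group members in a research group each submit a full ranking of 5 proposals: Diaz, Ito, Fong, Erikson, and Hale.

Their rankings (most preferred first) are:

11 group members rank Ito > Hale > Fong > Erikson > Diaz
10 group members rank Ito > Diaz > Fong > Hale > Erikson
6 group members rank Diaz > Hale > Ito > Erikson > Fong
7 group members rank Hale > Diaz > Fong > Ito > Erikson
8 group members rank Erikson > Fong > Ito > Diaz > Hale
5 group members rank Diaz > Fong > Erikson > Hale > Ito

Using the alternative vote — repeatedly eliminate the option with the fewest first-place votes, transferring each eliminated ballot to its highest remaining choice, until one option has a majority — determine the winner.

Round 1: Ito 21, Diaz 11, Erikson 8, Hale 7, Fong 0. Fong has the fewest and is eliminated.
Round 2: Ito 21, Diaz 11, Erikson 8, Hale 7. Hale has the fewest and is eliminated.
Round 3: Ito 21, Diaz 18, Erikson 8. Erikson has the fewest and is eliminated.
Round 4: Ito 29, Diaz 18. Ito has a majority.

Ito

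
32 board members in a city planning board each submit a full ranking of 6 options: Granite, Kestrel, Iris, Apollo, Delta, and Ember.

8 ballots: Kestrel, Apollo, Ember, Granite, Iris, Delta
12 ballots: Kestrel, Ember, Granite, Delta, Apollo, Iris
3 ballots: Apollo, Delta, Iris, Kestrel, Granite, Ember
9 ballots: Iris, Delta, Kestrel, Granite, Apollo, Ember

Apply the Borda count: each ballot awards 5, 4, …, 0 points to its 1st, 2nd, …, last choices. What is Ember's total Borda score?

72

Borda scores:
  Granite: 8·2 + 12·3 + 3·1 + 9·2 = 73
  Kestrel: 8·5 + 12·5 + 3·2 + 9·3 = 133
  Iris: 8·1 + 12·0 + 3·3 + 9·5 = 62
  Apollo: 8·4 + 12·1 + 3·5 + 9·1 = 68
  Delta: 8·0 + 12·2 + 3·4 + 9·4 = 72
  Ember: 8·3 + 12·4 + 3·0 + 9·0 = 72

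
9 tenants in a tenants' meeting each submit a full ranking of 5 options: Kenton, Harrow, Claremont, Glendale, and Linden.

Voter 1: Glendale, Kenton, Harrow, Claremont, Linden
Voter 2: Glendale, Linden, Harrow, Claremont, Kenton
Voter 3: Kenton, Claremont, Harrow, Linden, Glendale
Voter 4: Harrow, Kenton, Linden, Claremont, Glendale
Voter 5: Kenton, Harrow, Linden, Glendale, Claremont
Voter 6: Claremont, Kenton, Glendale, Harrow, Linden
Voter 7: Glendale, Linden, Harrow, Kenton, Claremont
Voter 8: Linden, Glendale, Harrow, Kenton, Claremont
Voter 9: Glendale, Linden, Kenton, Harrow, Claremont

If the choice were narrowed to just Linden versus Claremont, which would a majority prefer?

Ballots ranking Linden above Claremont: 6.
Ballots ranking Claremont above Linden: 3.
Linden wins the head-to-head, 6–3.

Linden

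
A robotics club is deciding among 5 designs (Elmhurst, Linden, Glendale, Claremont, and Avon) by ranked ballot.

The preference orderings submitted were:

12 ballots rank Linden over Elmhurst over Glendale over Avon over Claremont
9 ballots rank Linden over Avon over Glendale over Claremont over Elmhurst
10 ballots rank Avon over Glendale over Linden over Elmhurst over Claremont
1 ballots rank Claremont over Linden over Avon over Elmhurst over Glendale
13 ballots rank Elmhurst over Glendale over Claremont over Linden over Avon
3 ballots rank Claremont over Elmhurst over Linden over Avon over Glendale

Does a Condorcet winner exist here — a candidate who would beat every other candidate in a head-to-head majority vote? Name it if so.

Linden

Head-to-head results (48 voters total):
Elmhurst vs Linden: Linden wins 32–16.
Elmhurst vs Glendale: Elmhurst wins 29–19.
Elmhurst vs Claremont: Elmhurst wins 35–13.
Elmhurst vs Avon: Elmhurst wins 28–20.
Linden vs Glendale: Linden wins 25–23.
Linden vs Claremont: Linden wins 31–17.
Linden vs Avon: Linden wins 38–10.
Glendale vs Claremont: Glendale wins 44–4.
Glendale vs Avon: Glendale wins 25–23.
Claremont vs Avon: Avon wins 31–17.
Linden beats each rival — Elmhurst (32–16), Glendale (25–23), Claremont (31–17), Avon (38–10) — so Linden is the Condorcet winner.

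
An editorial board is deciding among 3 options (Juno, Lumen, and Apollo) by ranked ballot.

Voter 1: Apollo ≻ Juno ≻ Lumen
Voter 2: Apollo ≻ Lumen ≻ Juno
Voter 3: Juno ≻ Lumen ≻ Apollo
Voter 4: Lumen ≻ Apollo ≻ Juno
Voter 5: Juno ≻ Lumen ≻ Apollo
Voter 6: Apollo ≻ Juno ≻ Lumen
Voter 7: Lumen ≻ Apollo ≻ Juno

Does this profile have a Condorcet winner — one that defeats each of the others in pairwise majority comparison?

Head-to-head results (7 voters total):
Juno vs Lumen: Juno wins 4–3.
Juno vs Apollo: Apollo wins 5–2.
Lumen vs Apollo: Lumen wins 4–3.
No candidate beats all others: Juno beats Lumen beats Apollo beats Juno, a majority cycle.

No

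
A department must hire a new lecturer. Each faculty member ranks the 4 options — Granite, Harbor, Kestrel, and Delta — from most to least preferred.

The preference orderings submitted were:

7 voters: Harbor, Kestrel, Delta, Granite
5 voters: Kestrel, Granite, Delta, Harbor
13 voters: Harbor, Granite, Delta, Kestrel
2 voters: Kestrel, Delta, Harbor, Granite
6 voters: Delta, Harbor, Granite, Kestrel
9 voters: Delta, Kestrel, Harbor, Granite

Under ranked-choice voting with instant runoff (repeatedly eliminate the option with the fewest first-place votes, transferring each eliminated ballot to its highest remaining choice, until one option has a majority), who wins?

Round 1: Harbor 20, Delta 15, Kestrel 7, Granite 0. Granite has the fewest and is eliminated.
Round 2: Harbor 20, Delta 15, Kestrel 7. Kestrel has the fewest and is eliminated.
Round 3: Delta 22, Harbor 20. Delta has a majority.

Delta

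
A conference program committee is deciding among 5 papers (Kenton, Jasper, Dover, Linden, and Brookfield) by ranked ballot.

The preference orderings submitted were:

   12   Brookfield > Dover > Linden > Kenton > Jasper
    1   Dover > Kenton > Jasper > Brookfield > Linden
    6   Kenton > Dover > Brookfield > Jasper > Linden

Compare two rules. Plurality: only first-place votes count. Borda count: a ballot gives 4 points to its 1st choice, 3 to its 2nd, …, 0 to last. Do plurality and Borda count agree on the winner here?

Yes

Plurality first-place counts: Kenton 6, Jasper 0, Dover 1, Linden 0, Brookfield 12 → Brookfield.
Borda totals: Kenton 39, Jasper 8, Dover 58, Linden 24, Brookfield 61 → Brookfield.
The two rules agree on Brookfield.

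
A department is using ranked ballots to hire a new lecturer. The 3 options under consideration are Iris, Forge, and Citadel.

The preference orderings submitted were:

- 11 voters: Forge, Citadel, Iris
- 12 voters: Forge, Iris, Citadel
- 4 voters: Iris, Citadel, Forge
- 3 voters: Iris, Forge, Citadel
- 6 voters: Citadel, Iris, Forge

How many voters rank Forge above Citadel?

26

Ballots ranking Forge above Citadel: 11+12+3 = 26.
Ballots ranking Citadel above Forge: 4+6 = 10.
So 26 of 36 voters prefer Forge to Citadel.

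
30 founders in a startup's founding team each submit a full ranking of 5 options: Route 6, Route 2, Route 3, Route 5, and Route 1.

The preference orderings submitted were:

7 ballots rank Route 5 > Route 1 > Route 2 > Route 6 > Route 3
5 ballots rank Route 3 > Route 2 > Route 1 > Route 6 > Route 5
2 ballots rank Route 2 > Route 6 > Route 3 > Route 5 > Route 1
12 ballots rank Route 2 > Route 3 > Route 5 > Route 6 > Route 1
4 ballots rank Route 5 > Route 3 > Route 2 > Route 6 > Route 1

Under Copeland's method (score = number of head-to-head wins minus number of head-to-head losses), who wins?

Route 2

Pairwise results:
  Route 6 vs Route 2: Route 2 wins 30–0.
  Route 6 vs Route 3: Route 3 wins 21–9.
  Route 6 vs Route 5: Route 5 wins 23–7.
  Route 6 vs Route 1: Route 6 wins 18–12.
  Route 2 vs Route 3: Route 2 wins 21–9.
  Route 2 vs Route 5: Route 2 wins 19–11.
  Route 2 vs Route 1: Route 2 wins 23–7.
  Route 3 vs Route 5: Route 3 wins 19–11.
  Route 3 vs Route 1: Route 3 wins 23–7.
  Route 5 vs Route 1: Route 5 wins 25–5.
Copeland scores (wins − losses):
  Route 6: 1 − 3 = -2
  Route 2: 4 − 0 = 4
  Route 3: 3 − 1 = 2
  Route 5: 2 − 2 = 0
  Route 1: 0 − 4 = -4
Route 2 has the best Copeland score.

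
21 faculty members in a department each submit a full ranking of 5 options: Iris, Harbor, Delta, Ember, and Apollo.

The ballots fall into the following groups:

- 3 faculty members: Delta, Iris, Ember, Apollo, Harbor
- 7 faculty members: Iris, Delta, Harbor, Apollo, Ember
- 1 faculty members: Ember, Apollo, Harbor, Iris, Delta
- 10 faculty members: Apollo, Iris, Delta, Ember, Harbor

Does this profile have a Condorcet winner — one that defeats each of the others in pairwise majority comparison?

Head-to-head results (21 voters total):
Iris vs Harbor: Iris wins 20–1.
Iris vs Delta: Iris wins 18–3.
Iris vs Ember: Iris wins 20–1.
Iris vs Apollo: Apollo wins 11–10.
Harbor vs Delta: Delta wins 20–1.
Harbor vs Ember: Ember wins 14–7.
Harbor vs Apollo: Apollo wins 14–7.
Delta vs Ember: Delta wins 20–1.
Delta vs Apollo: Apollo wins 11–10.
Ember vs Apollo: Apollo wins 17–4.
Apollo beats each rival — Iris (11–10), Harbor (14–7), Delta (11–10), Ember (17–4) — so Apollo is the Condorcet winner.

Yes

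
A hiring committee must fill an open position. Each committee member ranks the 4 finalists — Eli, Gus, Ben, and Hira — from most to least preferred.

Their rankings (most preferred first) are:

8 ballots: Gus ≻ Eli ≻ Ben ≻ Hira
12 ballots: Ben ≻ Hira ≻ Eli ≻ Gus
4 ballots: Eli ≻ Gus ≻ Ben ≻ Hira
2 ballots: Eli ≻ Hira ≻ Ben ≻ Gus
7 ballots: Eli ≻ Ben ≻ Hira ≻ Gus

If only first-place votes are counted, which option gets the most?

First-place vote totals:
  Eli: 13
  Gus: 8
  Ben: 12
  Hira: 0
Eli has the most first-place votes.

Eli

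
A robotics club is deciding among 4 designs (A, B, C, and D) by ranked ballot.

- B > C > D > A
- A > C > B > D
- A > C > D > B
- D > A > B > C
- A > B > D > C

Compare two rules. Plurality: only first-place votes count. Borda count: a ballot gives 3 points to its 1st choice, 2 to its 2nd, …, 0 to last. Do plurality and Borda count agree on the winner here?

Yes

Plurality first-place counts: A 3, B 1, C 0, D 1 → A.
Borda totals: A 11, B 7, C 6, D 6 → A.
The two rules agree on A.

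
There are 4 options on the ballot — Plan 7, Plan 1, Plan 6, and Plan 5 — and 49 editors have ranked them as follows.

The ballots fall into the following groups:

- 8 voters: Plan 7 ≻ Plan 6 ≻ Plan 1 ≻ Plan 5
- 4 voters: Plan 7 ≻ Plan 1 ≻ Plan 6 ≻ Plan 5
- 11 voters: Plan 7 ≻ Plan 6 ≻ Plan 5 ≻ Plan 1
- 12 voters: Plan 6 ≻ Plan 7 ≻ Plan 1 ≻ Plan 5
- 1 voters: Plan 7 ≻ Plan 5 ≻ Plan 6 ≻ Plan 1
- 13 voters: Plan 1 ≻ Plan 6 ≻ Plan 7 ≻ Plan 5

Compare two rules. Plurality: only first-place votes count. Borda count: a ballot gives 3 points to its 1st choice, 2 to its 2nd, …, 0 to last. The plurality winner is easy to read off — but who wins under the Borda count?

Plurality first-place counts: Plan 7 24, Plan 1 13, Plan 6 12, Plan 5 0 → Plan 7.
Borda totals: Plan 7 109, Plan 1 67, Plan 6 105, Plan 5 13 → Plan 7.

Plan 7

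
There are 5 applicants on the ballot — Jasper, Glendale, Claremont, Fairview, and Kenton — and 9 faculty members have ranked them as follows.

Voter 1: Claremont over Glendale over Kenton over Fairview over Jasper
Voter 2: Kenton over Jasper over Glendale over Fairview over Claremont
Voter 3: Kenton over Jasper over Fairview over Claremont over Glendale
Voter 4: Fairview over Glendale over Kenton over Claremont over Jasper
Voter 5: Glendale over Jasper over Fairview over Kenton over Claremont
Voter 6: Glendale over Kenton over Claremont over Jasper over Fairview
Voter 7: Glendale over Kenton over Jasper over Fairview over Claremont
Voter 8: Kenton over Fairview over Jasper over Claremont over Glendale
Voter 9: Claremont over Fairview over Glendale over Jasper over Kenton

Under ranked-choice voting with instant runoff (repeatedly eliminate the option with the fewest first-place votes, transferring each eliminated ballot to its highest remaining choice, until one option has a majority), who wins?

Round 1: Glendale 3, Kenton 3, Claremont 2, Fairview 1, Jasper 0. Jasper has the fewest and is eliminated.
Round 2: Glendale 3, Kenton 3, Claremont 2, Fairview 1. Fairview has the fewest and is eliminated.
Round 3: Glendale 4, Kenton 3, Claremont 2. Claremont has the fewest and is eliminated.
Round 4: Glendale 6, Kenton 3. Glendale has a majority.

Glendale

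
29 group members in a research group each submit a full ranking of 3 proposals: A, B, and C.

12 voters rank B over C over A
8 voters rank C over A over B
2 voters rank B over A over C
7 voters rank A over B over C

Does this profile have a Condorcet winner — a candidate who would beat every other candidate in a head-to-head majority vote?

No

Head-to-head results (29 voters total):
A vs B: A wins 15–14.
A vs C: C wins 20–9.
B vs C: B wins 21–8.
No candidate beats all others: A beats B beats C beats A, a majority cycle.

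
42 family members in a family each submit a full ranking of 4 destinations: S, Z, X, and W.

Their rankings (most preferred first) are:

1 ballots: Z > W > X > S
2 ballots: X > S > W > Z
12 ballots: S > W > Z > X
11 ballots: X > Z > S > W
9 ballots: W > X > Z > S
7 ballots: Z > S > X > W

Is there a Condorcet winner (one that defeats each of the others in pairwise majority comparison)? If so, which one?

No Condorcet winner

Head-to-head results (42 voters total):
S vs Z: Z wins 28–14.
S vs X: X wins 23–19.
S vs W: S wins 32–10.
Z vs X: X wins 22–20.
Z vs W: W wins 23–19.
X vs W: W wins 22–20.
No candidate beats all others: S beats W beats Z beats S, a majority cycle.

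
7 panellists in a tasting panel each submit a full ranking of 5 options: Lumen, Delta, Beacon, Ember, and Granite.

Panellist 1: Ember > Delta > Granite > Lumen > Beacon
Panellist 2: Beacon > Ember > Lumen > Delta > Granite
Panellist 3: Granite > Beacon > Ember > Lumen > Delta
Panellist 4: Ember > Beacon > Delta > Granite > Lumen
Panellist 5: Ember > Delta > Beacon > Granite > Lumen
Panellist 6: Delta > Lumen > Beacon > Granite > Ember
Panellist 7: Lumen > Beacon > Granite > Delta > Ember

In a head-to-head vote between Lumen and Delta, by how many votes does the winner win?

Ballots ranking Lumen above Delta: 3.
Ballots ranking Delta above Lumen: 4.
Delta wins 4–3, a margin of 1.

1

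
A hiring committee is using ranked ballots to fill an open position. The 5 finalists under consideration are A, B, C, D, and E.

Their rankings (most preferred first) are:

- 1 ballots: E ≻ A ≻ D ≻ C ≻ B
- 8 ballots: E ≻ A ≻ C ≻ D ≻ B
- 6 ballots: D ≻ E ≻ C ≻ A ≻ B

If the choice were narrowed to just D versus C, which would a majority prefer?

C

Ballots ranking D above C: 1+6 = 7.
Ballots ranking C above D: 8.
C wins the head-to-head, 8–7.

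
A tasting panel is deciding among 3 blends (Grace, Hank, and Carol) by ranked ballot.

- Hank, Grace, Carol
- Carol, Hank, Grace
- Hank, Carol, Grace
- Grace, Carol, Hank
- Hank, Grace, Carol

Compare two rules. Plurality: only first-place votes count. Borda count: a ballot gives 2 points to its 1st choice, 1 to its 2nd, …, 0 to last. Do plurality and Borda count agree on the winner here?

Yes

Plurality first-place counts: Grace 1, Hank 3, Carol 1 → Hank.
Borda totals: Grace 4, Hank 7, Carol 4 → Hank.
The two rules agree on Hank.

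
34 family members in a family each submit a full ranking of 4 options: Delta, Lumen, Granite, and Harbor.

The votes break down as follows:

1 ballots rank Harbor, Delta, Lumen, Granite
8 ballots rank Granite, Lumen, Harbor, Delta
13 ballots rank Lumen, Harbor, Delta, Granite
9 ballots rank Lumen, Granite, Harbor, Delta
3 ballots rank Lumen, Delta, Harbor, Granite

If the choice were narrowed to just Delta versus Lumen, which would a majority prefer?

Lumen

Ballots ranking Delta above Lumen: 1.
Ballots ranking Lumen above Delta: 8+13+9+3 = 33.
Lumen wins the head-to-head, 33–1.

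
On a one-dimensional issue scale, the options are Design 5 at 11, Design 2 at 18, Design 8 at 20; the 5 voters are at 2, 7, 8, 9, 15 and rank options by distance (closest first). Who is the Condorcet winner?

With single-peaked preferences on a line, the Condorcet winner is the candidate closest to the median voter.
The median voter (position 8) is closest to Design 5 at 11.
Check: Design 5 vs Design 8 — voters closer to Design 5: 5 of 5.

Design 5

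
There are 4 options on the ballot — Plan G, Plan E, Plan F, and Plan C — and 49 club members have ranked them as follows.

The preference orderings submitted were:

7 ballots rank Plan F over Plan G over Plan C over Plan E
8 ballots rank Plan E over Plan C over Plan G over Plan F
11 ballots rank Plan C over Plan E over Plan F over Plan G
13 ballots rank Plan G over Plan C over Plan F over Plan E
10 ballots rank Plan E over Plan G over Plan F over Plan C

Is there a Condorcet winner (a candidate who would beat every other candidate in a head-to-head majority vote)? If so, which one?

None — there is no Condorcet winner

Head-to-head results (49 voters total):
Plan G vs Plan E: Plan E wins 29–20.
Plan G vs Plan F: Plan G wins 31–18.
Plan G vs Plan C: Plan G wins 30–19.
Plan E vs Plan F: Plan E wins 29–20.
Plan E vs Plan C: Plan C wins 31–18.
Plan F vs Plan C: Plan C wins 32–17.
No candidate beats all others: Plan G beats Plan C beats Plan E beats Plan G, a majority cycle.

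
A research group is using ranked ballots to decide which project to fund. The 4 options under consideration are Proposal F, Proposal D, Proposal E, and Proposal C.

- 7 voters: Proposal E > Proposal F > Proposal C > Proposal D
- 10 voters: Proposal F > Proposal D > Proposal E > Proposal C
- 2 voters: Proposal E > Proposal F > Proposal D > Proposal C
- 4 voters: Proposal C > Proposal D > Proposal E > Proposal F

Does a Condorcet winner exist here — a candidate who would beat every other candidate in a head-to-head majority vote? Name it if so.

Head-to-head results (23 voters total):
Proposal F vs Proposal D: Proposal F wins 19–4.
Proposal F vs Proposal E: Proposal E wins 13–10.
Proposal F vs Proposal C: Proposal F wins 19–4.
Proposal D vs Proposal E: Proposal D wins 14–9.
Proposal D vs Proposal C: Proposal D wins 12–11.
Proposal E vs Proposal C: Proposal E wins 19–4.
No candidate beats all others: Proposal F beats Proposal D beats Proposal E beats Proposal F, a majority cycle.

None — there is no Condorcet winner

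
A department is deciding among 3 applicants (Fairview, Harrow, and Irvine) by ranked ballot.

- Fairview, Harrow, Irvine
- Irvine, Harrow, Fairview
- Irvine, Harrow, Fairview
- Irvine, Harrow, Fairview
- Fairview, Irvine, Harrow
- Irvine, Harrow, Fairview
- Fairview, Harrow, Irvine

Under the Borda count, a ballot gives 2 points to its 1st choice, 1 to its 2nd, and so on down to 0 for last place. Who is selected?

Borda scores:
  Fairview: 2 + 0 + 0 + 0 + 2 + 0 + 2 = 6
  Harrow: 1 + 1 + 1 + 1 + 0 + 1 + 1 = 6
  Irvine: 0 + 2 + 2 + 2 + 1 + 2 + 0 = 9
Irvine has the highest total.

Irvine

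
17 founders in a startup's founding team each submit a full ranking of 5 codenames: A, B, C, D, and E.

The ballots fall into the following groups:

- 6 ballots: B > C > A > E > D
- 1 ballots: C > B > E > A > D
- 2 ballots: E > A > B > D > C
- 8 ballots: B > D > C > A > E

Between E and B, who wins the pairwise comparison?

Ballots ranking E above B: 2.
Ballots ranking B above E: 6+1+8 = 15.
B wins the head-to-head, 15–2.

B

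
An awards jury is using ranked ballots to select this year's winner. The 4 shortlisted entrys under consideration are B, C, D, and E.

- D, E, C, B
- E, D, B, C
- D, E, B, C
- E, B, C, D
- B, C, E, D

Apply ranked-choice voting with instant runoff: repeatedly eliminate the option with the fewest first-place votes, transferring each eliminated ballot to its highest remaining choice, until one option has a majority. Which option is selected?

Round 1: D 2, E 2, B 1, C 0. C has the fewest and is eliminated.
Round 2: D 2, E 2, B 1. B has the fewest and is eliminated.
Round 3: E 3, D 2. E has a majority.

E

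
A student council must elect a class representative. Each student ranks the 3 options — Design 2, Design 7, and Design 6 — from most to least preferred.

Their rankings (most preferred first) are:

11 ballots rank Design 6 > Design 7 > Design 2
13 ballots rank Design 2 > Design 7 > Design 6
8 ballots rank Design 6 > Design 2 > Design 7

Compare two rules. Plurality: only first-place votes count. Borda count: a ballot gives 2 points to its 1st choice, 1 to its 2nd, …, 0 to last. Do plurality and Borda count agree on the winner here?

Yes

Plurality first-place counts: Design 2 13, Design 7 0, Design 6 19 → Design 6.
Borda totals: Design 2 34, Design 7 24, Design 6 38 → Design 6.
The two rules agree on Design 6.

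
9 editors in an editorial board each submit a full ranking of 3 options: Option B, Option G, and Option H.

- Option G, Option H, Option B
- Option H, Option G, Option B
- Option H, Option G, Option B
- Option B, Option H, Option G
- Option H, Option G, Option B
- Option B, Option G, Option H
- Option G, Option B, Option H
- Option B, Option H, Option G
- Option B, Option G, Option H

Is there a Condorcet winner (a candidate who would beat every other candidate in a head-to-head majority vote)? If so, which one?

Head-to-head results (9 voters total):
Option B vs Option G: Option G wins 5–4.
Option B vs Option H: Option B wins 5–4.
Option G vs Option H: Option H wins 5–4.
No candidate beats all others: Option B beats Option H beats Option G beats Option B, a majority cycle.

None — there is no Condorcet winner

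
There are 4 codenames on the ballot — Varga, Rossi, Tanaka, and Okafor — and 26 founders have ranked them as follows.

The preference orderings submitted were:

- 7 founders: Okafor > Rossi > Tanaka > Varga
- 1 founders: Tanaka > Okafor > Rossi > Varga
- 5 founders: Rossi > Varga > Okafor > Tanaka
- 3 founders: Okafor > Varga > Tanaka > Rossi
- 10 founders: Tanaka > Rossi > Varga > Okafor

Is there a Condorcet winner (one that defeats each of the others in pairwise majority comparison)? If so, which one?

Head-to-head results (26 voters total):
Varga vs Rossi: Rossi wins 23–3.
Varga vs Tanaka: Tanaka wins 18–8.
Varga vs Okafor: Varga wins 15–11.
Rossi vs Tanaka: Tanaka wins 14–12.
Rossi vs Okafor: Rossi wins 15–11.
Tanaka vs Okafor: Okafor wins 15–11.
No candidate beats all others: Varga beats Okafor beats Tanaka beats Varga, a majority cycle.

No Condorcet winner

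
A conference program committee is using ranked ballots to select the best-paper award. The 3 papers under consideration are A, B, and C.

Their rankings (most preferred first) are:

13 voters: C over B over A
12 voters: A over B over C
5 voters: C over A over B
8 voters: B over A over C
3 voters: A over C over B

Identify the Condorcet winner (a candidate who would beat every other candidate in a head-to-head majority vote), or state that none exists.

No Condorcet winner

Head-to-head results (41 voters total):
A vs B: B wins 21–20.
A vs C: A wins 23–18.
B vs C: C wins 21–20.
No candidate beats all others: A beats C beats B beats A, a majority cycle.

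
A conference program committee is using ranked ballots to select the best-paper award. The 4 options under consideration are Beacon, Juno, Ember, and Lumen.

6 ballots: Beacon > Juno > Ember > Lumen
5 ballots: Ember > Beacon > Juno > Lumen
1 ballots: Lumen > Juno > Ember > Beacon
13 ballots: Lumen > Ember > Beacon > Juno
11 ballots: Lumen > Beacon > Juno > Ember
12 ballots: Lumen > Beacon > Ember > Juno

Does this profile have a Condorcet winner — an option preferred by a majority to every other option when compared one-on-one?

Head-to-head results (48 voters total):
Beacon vs Juno: Beacon wins 47–1.
Beacon vs Ember: Beacon wins 29–19.
Beacon vs Lumen: Lumen wins 37–11.
Juno vs Ember: Ember wins 30–18.
Juno vs Lumen: Lumen wins 37–11.
Ember vs Lumen: Lumen wins 37–11.
Lumen beats each rival — Beacon (37–11), Juno (37–11), Ember (37–11) — so Lumen is the Condorcet winner.

Yes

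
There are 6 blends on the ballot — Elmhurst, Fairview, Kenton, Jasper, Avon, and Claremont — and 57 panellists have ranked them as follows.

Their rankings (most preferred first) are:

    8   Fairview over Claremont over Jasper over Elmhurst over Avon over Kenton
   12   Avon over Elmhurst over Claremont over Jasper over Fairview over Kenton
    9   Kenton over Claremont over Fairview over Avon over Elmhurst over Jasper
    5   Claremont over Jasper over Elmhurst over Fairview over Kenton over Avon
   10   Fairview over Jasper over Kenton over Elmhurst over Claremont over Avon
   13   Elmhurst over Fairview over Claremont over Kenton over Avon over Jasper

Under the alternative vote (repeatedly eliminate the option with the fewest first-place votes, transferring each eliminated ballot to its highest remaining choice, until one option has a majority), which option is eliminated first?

Jasper

Round 1: Fairview 18, Elmhurst 13, Avon 12, Kenton 9, Claremont 5, Jasper 0. Jasper has the fewest and is eliminated.
Round 2: Fairview 18, Elmhurst 13, Avon 12, Kenton 9, Claremont 5. Claremont has the fewest and is eliminated.
Round 3: Elmhurst 18, Fairview 18, Avon 12, Kenton 9. Kenton has the fewest and is eliminated.
Round 4: Fairview 27, Elmhurst 18, Avon 12. Avon has the fewest and is eliminated.
Round 5: Elmhurst 30, Fairview 27. Elmhurst has a majority.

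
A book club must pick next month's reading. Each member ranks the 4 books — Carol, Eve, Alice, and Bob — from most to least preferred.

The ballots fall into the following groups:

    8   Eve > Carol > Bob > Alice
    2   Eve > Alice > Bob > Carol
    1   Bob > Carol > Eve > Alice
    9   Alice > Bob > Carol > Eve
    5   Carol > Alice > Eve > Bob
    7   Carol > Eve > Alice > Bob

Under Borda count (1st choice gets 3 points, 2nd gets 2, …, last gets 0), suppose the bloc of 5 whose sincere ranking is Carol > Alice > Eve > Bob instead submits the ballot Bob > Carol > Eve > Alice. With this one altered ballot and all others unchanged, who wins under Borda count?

Carol

Borda totals with the altered ballot: Carol 58, Eve 50, Alice 38, Bob 46.
The winner is unchanged: still Carol.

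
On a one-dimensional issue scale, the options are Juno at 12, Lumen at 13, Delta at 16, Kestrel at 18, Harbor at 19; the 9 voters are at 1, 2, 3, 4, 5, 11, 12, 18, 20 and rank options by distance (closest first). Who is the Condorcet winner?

With single-peaked preferences on a line, the Condorcet winner is the candidate closest to the median voter.
The median voter (position 5) is closest to Juno at 12.
Check: Juno vs Harbor — voters closer to Juno: 7 of 9.

Juno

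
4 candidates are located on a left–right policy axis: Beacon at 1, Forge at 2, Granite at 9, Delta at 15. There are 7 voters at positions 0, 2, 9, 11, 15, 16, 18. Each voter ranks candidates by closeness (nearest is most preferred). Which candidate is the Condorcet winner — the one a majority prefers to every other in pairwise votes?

With single-peaked preferences on a line, the Condorcet winner is the candidate closest to the median voter.
The median voter (position 11) is closest to Granite at 9.
Check: Granite vs Beacon — voters closer to Granite: 5 of 7.

Granite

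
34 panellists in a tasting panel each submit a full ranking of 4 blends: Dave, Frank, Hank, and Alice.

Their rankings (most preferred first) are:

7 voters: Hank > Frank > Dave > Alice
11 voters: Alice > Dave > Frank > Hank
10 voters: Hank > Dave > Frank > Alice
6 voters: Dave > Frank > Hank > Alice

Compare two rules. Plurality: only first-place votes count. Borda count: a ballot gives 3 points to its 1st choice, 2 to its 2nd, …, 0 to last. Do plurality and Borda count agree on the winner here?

Plurality first-place counts: Dave 6, Frank 0, Hank 17, Alice 11 → Hank.
Borda totals: Dave 67, Frank 47, Hank 57, Alice 33 → Dave.
The two rules disagree: plurality picks Hank, Borda picks Dave.

No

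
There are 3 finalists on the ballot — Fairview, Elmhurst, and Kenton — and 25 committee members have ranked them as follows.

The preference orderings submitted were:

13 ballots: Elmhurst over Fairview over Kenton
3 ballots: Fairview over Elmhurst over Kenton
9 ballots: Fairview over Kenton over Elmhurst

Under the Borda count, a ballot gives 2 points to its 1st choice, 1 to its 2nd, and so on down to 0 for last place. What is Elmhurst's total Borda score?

29

Borda scores:
  Fairview: 13·1 + 3·2 + 9·2 = 37
  Elmhurst: 13·2 + 3·1 + 9·0 = 29
  Kenton: 13·0 + 3·0 + 9·1 = 9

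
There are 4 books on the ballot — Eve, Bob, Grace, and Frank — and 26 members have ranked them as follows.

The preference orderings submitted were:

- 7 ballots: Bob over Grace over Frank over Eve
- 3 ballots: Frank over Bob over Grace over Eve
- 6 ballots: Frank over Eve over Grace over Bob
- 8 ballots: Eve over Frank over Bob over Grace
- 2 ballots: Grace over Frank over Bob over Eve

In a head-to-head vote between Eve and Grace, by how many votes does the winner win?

Ballots ranking Eve above Grace: 6+8 = 14.
Ballots ranking Grace above Eve: 7+3+2 = 12.
Eve wins 14–12, a margin of 2.

2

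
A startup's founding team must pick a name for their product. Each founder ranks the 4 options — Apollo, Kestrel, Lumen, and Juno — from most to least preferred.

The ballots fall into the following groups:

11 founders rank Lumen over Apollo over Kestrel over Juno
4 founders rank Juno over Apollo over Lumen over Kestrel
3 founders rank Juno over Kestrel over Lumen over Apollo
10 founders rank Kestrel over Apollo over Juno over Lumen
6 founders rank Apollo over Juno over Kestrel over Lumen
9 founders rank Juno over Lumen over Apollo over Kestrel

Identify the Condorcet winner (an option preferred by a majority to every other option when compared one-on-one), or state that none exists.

None — there is no Condorcet winner

Head-to-head results (43 voters total):
Apollo vs Kestrel: Apollo wins 30–13.
Apollo vs Lumen: Lumen wins 23–20.
Apollo vs Juno: Apollo wins 27–16.
Kestrel vs Lumen: Lumen wins 24–19.
Kestrel vs Juno: Juno wins 22–21.
Lumen vs Juno: Juno wins 32–11.
No candidate beats all others: Apollo beats Juno beats Lumen beats Apollo, a majority cycle.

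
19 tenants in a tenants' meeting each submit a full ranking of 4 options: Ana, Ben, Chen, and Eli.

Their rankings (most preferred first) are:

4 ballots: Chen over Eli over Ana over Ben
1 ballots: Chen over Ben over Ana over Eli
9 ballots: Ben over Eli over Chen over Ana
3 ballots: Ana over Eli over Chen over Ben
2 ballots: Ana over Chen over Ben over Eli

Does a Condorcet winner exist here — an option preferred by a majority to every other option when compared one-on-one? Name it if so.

There is no Condorcet winner

Head-to-head results (19 voters total):
Ana vs Ben: Ben wins 10–9.
Ana vs Chen: Chen wins 14–5.
Ana vs Eli: Eli wins 13–6.
Ben vs Chen: Chen wins 10–9.
Ben vs Eli: Ben wins 12–7.
Chen vs Eli: Eli wins 12–7.
No candidate beats all others: Ben beats Eli beats Chen beats Ben, a majority cycle.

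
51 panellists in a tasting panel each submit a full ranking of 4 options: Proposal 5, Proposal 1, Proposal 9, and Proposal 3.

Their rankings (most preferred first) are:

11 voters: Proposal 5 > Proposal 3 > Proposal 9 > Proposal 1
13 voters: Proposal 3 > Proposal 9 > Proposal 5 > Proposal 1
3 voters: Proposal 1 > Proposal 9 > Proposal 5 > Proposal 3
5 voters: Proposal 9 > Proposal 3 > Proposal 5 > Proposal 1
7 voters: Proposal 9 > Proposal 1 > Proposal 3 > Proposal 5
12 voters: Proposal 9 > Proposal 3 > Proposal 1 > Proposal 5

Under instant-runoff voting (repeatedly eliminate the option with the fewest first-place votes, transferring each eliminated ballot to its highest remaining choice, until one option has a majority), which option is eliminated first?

Proposal 1

Round 1: Proposal 9 24, Proposal 3 13, Proposal 5 11, Proposal 1 3. Proposal 1 has the fewest and is eliminated.
Round 2: Proposal 9 27, Proposal 3 13, Proposal 5 11. Proposal 9 has a majority.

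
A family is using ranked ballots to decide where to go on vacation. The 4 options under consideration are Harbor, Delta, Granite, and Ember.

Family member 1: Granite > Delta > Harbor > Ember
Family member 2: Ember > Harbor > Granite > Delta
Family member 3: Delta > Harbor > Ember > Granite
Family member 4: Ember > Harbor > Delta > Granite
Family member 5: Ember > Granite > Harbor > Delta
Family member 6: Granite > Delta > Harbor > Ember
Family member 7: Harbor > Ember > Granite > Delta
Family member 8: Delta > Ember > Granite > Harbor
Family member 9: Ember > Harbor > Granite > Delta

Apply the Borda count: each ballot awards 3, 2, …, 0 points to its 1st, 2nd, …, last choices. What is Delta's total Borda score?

11

Borda scores:
  Harbor: 1 + 2 + 2 + 2 + 1 + 1 + 3 + 0 + 2 = 14
  Delta: 2 + 0 + 3 + 1 + 0 + 2 + 0 + 3 + 0 = 11
  Granite: 3 + 1 + 0 + 0 + 2 + 3 + 1 + 1 + 1 = 12
  Ember: 0 + 3 + 1 + 3 + 3 + 0 + 2 + 2 + 3 = 17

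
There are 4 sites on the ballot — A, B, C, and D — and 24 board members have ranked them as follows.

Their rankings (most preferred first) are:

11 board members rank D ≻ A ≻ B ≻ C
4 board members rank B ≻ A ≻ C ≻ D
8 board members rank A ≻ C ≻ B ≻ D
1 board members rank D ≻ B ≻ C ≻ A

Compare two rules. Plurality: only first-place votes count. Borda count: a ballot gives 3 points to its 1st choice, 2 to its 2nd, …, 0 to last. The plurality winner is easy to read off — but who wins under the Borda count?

Plurality first-place counts: A 8, B 4, C 0, D 12 → D.
Borda totals: A 54, B 33, C 21, D 36 → A.

A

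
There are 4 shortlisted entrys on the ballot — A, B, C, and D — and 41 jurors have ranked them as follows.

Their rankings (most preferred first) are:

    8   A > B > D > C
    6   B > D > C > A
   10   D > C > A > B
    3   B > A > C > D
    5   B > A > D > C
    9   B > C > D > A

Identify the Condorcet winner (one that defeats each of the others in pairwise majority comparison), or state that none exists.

B

Head-to-head results (41 voters total):
A vs B: B wins 23–18.
A vs C: C wins 25–16.
A vs D: D wins 25–16.
B vs C: B wins 31–10.
B vs D: B wins 31–10.
C vs D: D wins 29–12.
B beats each rival — A (23–18), C (31–10), D (31–10) — so B is the Condorcet winner.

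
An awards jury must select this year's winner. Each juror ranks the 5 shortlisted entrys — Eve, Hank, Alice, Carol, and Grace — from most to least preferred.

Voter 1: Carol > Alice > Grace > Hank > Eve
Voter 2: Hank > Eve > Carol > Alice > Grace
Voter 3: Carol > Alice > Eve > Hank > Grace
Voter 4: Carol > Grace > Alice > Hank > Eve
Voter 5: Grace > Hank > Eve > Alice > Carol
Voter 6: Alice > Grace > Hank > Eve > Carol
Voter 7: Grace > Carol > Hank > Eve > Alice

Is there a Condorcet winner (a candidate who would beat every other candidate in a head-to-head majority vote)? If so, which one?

Head-to-head results (7 voters total):
Eve vs Hank: Hank wins 6–1.
Eve vs Alice: Alice wins 4–3.
Eve vs Carol: Carol wins 4–3.
Eve vs Grace: Grace wins 5–2.
Hank vs Alice: Alice wins 4–3.
Hank vs Carol: Carol wins 4–3.
Hank vs Grace: Grace wins 5–2.
Alice vs Carol: Carol wins 5–2.
Alice vs Grace: Alice wins 4–3.
Carol vs Grace: Carol wins 4–3.
Carol beats each rival — Eve (4–3), Hank (4–3), Alice (5–2), Grace (4–3) — so Carol is the Condorcet winner.

Carol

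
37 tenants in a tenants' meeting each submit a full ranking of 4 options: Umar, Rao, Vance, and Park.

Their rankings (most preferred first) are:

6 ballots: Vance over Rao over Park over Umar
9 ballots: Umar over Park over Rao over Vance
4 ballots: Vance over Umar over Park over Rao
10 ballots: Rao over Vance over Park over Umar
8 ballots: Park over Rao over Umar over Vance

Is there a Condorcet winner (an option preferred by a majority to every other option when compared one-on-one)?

Head-to-head results (37 voters total):
Umar vs Rao: Rao wins 24–13.
Umar vs Vance: Vance wins 20–17.
Umar vs Park: Park wins 24–13.
Rao vs Vance: Rao wins 27–10.
Rao vs Park: Park wins 21–16.
Vance vs Park: Vance wins 20–17.
No candidate beats all others: Rao beats Vance beats Park beats Rao, a majority cycle.

No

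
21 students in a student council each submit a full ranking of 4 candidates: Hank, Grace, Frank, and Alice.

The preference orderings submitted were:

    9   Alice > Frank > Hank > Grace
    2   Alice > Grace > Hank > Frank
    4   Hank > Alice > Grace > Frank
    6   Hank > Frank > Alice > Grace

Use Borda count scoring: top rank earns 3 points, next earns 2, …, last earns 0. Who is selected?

Borda scores:
  Hank: 9·1 + 2·1 + 4·3 + 6·3 = 41
  Grace: 9·0 + 2·2 + 4·1 + 6·0 = 8
  Frank: 9·2 + 2·0 + 4·0 + 6·2 = 30
  Alice: 9·3 + 2·3 + 4·2 + 6·1 = 47
Alice has the highest total.

Alice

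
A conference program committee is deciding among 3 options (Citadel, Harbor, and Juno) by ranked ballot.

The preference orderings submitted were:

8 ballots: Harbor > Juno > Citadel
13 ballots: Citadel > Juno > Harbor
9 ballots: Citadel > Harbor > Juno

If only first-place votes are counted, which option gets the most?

First-place vote totals:
  Citadel: 22
  Harbor: 8
  Juno: 0
Citadel has the most first-place votes.

Citadel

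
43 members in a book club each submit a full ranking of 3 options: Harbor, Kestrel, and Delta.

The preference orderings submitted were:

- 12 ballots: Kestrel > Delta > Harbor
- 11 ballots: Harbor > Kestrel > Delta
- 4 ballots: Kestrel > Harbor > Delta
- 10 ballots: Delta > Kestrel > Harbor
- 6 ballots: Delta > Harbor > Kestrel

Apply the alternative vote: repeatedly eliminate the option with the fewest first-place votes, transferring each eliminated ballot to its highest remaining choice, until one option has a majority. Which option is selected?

Round 1: Kestrel 16, Delta 16, Harbor 11. Harbor has the fewest and is eliminated.
Round 2: Kestrel 27, Delta 16. Kestrel has a majority.

Kestrel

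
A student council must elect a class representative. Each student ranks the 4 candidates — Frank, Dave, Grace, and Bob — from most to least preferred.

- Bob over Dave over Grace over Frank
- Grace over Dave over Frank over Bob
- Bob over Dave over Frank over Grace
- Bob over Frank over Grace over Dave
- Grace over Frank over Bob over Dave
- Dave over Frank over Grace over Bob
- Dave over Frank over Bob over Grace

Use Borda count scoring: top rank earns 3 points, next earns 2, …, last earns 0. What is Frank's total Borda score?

10

Borda scores:
  Frank: 0 + 1 + 1 + 2 + 2 + 2 + 2 = 10
  Dave: 2 + 2 + 2 + 0 + 0 + 3 + 3 = 12
  Grace: 1 + 3 + 0 + 1 + 3 + 1 + 0 = 9
  Bob: 3 + 0 + 3 + 3 + 1 + 0 + 1 = 11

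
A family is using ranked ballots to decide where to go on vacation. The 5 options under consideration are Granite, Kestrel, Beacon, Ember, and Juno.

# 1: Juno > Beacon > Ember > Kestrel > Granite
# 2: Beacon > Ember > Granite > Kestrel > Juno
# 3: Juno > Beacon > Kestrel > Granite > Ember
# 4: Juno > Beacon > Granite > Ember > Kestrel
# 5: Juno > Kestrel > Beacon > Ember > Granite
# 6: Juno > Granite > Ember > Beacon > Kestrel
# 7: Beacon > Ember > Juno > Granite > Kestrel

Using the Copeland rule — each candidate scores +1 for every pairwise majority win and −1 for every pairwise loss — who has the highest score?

Pairwise results:
  Granite vs Kestrel: Granite wins 4–3.
  Granite vs Beacon: Beacon wins 6–1.
  Granite vs Ember: Ember wins 4–3.
  Granite vs Juno: Juno wins 6–1.
  Kestrel vs Beacon: Beacon wins 6–1.
  Kestrel vs Ember: Ember wins 5–2.
  Kestrel vs Juno: Juno wins 6–1.
  Beacon vs Ember: Beacon wins 6–1.
  Beacon vs Juno: Juno wins 5–2.
  Ember vs Juno: Juno wins 5–2.
Copeland scores (wins − losses):
  Granite: 1 − 3 = -2
  Kestrel: 0 − 4 = -4
  Beacon: 3 − 1 = 2
  Ember: 2 − 2 = 0
  Juno: 4 − 0 = 4
Juno has the best Copeland score.

Juno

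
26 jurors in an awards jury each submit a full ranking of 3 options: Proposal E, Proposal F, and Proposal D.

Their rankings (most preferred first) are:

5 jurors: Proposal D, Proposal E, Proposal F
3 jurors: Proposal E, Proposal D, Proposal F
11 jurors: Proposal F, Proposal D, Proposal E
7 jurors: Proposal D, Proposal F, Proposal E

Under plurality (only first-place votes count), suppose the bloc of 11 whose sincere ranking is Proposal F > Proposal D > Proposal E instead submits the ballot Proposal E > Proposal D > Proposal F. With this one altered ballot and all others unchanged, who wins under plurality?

Proposal E

First-place totals with the altered ballot: Proposal E 14, Proposal F 0, Proposal D 12.
The switch changes the winner from Proposal D to Proposal E.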